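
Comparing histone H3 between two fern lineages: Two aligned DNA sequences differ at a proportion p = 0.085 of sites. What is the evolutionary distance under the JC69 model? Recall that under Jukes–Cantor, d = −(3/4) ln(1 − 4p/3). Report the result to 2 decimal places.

d = −(3/4) ln(1 − 4p/3) = −0.75 ln(1 − 0.113333) = −0.75 ln(0.886667)
  = −0.75 × (-0.120286) = 0.090215 substitutions/site.

0.09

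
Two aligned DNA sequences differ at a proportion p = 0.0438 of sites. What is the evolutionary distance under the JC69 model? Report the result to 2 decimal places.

0.05

d = −(3/4) ln(1 − 4p/3) = −0.75 ln(1 − 0.0584) = −0.75 ln(0.9416)
  = −0.75 × (-0.060175) = 0.045131 substitutions/site.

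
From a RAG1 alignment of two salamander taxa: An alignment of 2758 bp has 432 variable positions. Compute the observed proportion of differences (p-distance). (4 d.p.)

0.1566

p = 432/2758 = 0.156635… ≈ 0.1566 (to 4 d.p.).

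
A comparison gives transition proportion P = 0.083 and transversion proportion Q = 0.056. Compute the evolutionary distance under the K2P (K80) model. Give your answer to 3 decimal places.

Under the Kimura two-parameter model, d = −½ ln(1 − 2P − Q) − ¼ ln(1 − 2Q).
1 − 2P − Q = 0.778, giving −½ ln(0.778) = 0.125514.
1 − 2Q = 0.888, giving −¼ ln(0.888) = 0.029696.
d = 0.125514 + 0.029696 = 0.155210.

0.155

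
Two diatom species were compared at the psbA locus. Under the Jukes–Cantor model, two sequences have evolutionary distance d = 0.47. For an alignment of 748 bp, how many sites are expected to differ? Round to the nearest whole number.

261

Invert JC69: p = (3/4)(1 − e^(−4d/3)) = 0.75 × (1 − e^(-0.626667)) = 0.75 × (1 − 0.534370) = 0.349223.
Expected differing sites = pL ≈ 0.349223 × 748 = 261.218804 ≈ 261.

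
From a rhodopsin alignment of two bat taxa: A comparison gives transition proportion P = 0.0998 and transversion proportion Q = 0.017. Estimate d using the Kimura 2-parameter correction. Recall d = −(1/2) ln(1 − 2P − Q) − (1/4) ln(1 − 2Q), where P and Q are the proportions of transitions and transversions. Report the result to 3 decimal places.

Under the Kimura two-parameter model, d = −½ ln(1 − 2P − Q) − ¼ ln(1 − 2Q).
1 − 2P − Q = 0.7834, giving −½ ln(0.7834) = 0.122056.
1 − 2Q = 0.966, giving −¼ ln(0.966) = 0.008648.
d = 0.122056 + 0.008648 = 0.130704.

0.131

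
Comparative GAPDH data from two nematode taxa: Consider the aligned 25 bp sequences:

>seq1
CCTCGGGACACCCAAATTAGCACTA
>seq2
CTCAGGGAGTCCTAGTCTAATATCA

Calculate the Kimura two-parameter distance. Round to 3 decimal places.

1.157

Of 25 sites, 9 differences are transitions and 4 are transversions, so P = 9/25 = 0.36 and Q = 4/25 = 0.16.
Under the Kimura two-parameter model, d = −½ ln(1 − 2P − Q) − ¼ ln(1 − 2Q).
1 − 2P − Q = 0.12, giving −½ ln(0.12) = 1.060132.
1 − 2Q = 0.68, giving −¼ ln(0.68) = 0.096416.
d = 1.060132 + 0.096416 = 1.156548.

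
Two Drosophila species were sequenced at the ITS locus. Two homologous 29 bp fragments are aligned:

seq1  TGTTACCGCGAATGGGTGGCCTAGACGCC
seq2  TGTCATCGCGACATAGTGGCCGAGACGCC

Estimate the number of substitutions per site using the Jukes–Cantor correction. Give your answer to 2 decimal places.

The sequences differ at 7 of 29 sites (4, 6, 12, 13, 14, 15, 22), so p = 7/29 ≈ 0.241379.
d = −(3/4) ln(1 − 4p/3) = −0.75 ln(1 − 0.321839) = −0.75 ln(0.678161)
  = −0.75 × (-0.388371) = 0.291278 substitutions/site.

0.29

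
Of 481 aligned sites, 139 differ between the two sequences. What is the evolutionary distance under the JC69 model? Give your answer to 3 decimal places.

0.365

p = 139/481 ≈ 0.288981.
d = −(3/4) ln(1 − 4p/3) = −0.75 ln(1 − 0.385308) = −0.75 ln(0.614692)
  = −0.75 × (-0.486634) = 0.364976 substitutions/site.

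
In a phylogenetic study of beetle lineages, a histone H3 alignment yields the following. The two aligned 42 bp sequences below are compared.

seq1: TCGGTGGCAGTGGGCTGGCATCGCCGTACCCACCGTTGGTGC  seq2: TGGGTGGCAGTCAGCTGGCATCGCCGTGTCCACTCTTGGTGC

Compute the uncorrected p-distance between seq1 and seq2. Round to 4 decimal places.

0.1667

The sequences differ at 7 of 42 positions (sites 2, 12, 13, 28, 29, 34, 35).
p = 7/42 = 0.166666… ≈ 0.1667 (to 4 d.p.).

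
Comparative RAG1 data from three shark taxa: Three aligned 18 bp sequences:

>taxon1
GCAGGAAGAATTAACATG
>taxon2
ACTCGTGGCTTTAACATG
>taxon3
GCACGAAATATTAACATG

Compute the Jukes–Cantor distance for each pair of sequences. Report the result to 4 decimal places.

d(taxon1,taxon2) = 0.5482, d(taxon1,taxon3) = 0.1885, d(taxon2,taxon3) = 0.5482

taxon1–taxon2: 7/18 sites differ → p ≈ 0.388889, d = −0.75 ln(1 − 0.518519) = 0.548166 ≈ 0.5482.
taxon1–taxon3: 3/18 sites differ → p ≈ 0.166667, d = −0.75 ln(1 − 0.222223) = 0.188487 ≈ 0.1885.
taxon2–taxon3: 7/18 sites differ → p ≈ 0.388889, d = −0.75 ln(1 − 0.518519) = 0.548166 ≈ 0.5482.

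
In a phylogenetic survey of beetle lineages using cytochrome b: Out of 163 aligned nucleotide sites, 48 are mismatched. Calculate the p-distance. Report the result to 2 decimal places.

p = 48/163 = 0.294478… ≈ 0.29 (to 2 d.p.).

0.29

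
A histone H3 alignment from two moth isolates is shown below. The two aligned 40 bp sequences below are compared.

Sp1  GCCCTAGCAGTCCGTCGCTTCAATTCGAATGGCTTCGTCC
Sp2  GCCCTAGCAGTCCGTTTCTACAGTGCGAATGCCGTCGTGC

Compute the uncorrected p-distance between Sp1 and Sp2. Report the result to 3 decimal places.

0.200

The sequences differ at 8 of 40 positions (sites 16, 17, 20, 23, 25, 32, 34, 39).
p = 8/40 = 0.200.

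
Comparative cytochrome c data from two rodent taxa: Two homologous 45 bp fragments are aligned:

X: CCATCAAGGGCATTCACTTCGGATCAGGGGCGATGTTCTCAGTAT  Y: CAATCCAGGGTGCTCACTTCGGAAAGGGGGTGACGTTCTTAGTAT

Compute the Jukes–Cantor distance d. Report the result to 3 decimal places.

The sequences differ at 11 of 45 sites, so p = 11/45 ≈ 0.244444.
d = −(3/4) ln(1 − 4p/3) = −0.75 ln(1 − 0.325925) = −0.75 ln(0.674075)
  = −0.75 × (-0.394414) = 0.295811 substitutions/site.

0.296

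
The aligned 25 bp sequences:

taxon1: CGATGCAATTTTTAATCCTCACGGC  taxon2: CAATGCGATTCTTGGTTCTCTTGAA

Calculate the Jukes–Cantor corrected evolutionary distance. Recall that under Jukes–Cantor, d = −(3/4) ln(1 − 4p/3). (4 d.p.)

The sequences differ at 10 of 25 sites (2, 7, 11, 14, 15, 17, 21, 22, 24, 25), so p = 10/25 = 0.4.
d = −(3/4) ln(1 − 4p/3) = −0.75 ln(1 − 0.533333) = −0.75 ln(0.466667)
  = −0.75 × (-0.762139) = 0.571604 substitutions/site.

0.5716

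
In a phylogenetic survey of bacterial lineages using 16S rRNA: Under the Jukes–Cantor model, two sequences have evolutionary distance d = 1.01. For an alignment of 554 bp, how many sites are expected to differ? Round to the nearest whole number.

Invert JC69: p = (3/4)(1 − e^(−4d/3)) = 0.75 × (1 − e^(-1.346667)) = 0.75 × (1 − 0.260106) = 0.554921.
Expected differing sites = pL ≈ 0.554921 × 554 = 307.426234 ≈ 307.

307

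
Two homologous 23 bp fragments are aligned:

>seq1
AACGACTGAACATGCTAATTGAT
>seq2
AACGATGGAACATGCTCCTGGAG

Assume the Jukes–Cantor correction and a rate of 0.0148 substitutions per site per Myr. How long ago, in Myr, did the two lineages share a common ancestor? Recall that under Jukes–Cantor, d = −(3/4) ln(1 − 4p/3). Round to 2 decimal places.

10.83

The sequences differ at 6 of 23 sites (6, 7, 17, 18, 20, 23), so p = 6/23 ≈ 0.26087.
d = −(3/4) ln(1 − 4p/3) = −0.75 ln(1 − 0.347827) = −0.75 ln(0.652173)
  = −0.75 × (-0.427445) = 0.320584 substitutions/site.
Under a molecular clock d = 2μt, so t = d/(2μ) = 0.320584 / (2 × 0.0148) = 10.83 Myr.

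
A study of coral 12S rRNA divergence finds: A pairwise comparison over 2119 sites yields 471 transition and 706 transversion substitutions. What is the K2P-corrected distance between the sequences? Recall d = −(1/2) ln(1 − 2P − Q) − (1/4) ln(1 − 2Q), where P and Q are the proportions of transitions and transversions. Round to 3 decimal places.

P = 471/2119 ≈ 0.222275 and Q = 706/2119 ≈ 0.333176.
Under the Kimura two-parameter model, d = −½ ln(1 − 2P − Q) − ¼ ln(1 − 2Q).
1 − 2P − Q = 0.222274, giving −½ ln(0.222274) = 0.751922.
1 − 2Q = 0.333648, giving −¼ ln(0.333648) = 0.274417.
d = 0.751922 + 0.274417 = 1.026339.

1.026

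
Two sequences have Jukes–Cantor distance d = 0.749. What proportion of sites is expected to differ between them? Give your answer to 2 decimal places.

p = (3/4)(1 − e^(−4d/3)) = 0.75 × (1 − e^(-0.998667)) = 0.75 × (1 − 0.368370) = 0.473723.

0.47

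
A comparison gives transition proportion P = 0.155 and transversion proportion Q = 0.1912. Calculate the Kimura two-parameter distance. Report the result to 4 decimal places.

Under the Kimura two-parameter model, d = −½ ln(1 − 2P − Q) − ¼ ln(1 − 2Q).
1 − 2P − Q = 0.4988, giving −½ ln(0.4988) = 0.347775.
1 − 2Q = 0.6176, giving −¼ ln(0.6176) = 0.120479.
d = 0.347775 + 0.120479 = 0.468254.

0.4683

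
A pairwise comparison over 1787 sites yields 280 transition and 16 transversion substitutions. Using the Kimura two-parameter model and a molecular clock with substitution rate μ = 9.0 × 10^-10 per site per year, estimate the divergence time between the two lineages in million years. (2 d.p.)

P = 280/1787 ≈ 0.156687 and Q = 16/1787 ≈ 0.008954.
Under the Kimura two-parameter model, d = −½ ln(1 − 2P − Q) − ¼ ln(1 − 2Q).
1 − 2P − Q = 0.677672, giving −½ ln(0.677672) = 0.194546.
1 − 2Q = 0.982092, giving −¼ ln(0.982092) = 0.004518.
d = 0.194546 + 0.004518 = 0.199064.
Under a molecular clock d = 2μt, so t = d/(2μ) = 0.199064 / (2 × 9.0 × 10^-10) = 110.59 million years.

110.59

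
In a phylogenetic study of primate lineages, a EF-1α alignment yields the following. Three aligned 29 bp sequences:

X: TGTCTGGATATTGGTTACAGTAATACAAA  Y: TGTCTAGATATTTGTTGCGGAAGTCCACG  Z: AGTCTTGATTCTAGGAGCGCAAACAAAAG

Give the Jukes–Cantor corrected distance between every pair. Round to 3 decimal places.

X–Y: 9/29 sites differ → p ≈ 0.310345, d = −0.75 ln(1 − 0.413793) = 0.400562 ≈ 0.401.
X–Z: 14/29 sites differ → p ≈ 0.482759, d = −0.75 ln(1 − 0.643679) = 0.773942 ≈ 0.774.
Y–Z: 13/29 sites differ → p ≈ 0.448276, d = −0.75 ln(1 − 0.597701) = 0.682920 ≈ 0.683.

d(X,Y) = 0.401, d(X,Z) = 0.774, d(Y,Z) = 0.683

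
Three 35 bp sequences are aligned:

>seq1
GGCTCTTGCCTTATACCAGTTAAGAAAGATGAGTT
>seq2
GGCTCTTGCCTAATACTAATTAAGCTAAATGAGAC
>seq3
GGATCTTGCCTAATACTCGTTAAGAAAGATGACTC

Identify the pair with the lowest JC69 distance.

seq1 and seq3

seq1–seq2: 8/35 differ, p = 0.229, d = 0.273.
seq1–seq3: 6/35 differ, p = 0.171, d = 0.195.
seq2–seq3: 8/35 differ, p = 0.229, d = 0.273.
The smallest distance is between seq1 and seq3.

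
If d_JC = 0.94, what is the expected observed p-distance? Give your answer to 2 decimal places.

0.54

p = (3/4)(1 − e^(−4d/3)) = 0.75 × (1 − e^(-1.253333)) = 0.75 × (1 − 0.285551) = 0.535837.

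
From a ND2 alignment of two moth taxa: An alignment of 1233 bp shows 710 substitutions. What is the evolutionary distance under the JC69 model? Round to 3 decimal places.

p = 710/1233 ≈ 0.575831.
d = −(3/4) ln(1 − 4p/3) = −0.75 ln(1 − 0.767775) = −0.75 ln(0.232225)
  = −0.75 × (-1.460049) = 1.095037 substitutions/site.

1.095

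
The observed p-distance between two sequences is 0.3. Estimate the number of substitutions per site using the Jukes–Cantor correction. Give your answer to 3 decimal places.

0.383

d = −(3/4) ln(1 − 4p/3) = −0.75 ln(1 − 0.4) = −0.75 ln(0.6)
  = −0.75 × (-0.510826) = 0.383120 substitutions/site.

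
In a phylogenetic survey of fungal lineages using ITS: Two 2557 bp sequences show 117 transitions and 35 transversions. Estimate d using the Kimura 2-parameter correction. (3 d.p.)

0.063

P = 117/2557 ≈ 0.045757 and Q = 35/2557 ≈ 0.013688.
Under the Kimura two-parameter model, d = −½ ln(1 − 2P − Q) − ¼ ln(1 − 2Q).
1 − 2P − Q = 0.894798, giving −½ ln(0.894798) = 0.055579.
1 − 2Q = 0.972624, giving −¼ ln(0.972624) = 0.006939.
d = 0.055579 + 0.006939 = 0.062518.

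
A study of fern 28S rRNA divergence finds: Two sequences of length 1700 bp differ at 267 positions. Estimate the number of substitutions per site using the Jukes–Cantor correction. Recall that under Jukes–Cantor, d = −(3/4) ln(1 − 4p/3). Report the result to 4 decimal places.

0.1762

p = 267/1700 ≈ 0.157059.
d = −(3/4) ln(1 − 4p/3) = −0.75 ln(1 − 0.209412) = −0.75 ln(0.790588)
  = −0.75 × (-0.234978) = 0.176234 substitutions/site.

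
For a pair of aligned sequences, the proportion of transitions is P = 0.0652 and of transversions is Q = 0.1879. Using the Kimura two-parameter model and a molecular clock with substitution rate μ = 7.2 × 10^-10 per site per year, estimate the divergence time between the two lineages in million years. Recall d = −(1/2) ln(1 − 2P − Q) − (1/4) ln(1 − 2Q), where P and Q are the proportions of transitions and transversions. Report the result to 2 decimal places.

214.86

Under the Kimura two-parameter model, d = −½ ln(1 − 2P − Q) − ¼ ln(1 − 2Q).
1 − 2P − Q = 0.6817, giving −½ ln(0.6817) = 0.191583.
1 − 2Q = 0.6242, giving −¼ ln(0.6242) = 0.117821.
d = 0.191583 + 0.117821 = 0.309404.
Under a molecular clock d = 2μt, so t = d/(2μ) = 0.309404 / (2 × 7.2 × 10^-10) = 214.86 million years.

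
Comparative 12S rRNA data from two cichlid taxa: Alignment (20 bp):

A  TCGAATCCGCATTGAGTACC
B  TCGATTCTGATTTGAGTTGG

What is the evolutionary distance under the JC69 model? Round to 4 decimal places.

0.4715

The sequences differ at 7 of 20 sites (5, 8, 10, 11, 18, 19, 20), so p = 7/20 = 0.35.
d = −(3/4) ln(1 − 4p/3) = −0.75 ln(1 − 0.466667) = −0.75 ln(0.533333)
  = −0.75 × (-0.628609) = 0.471457 substitutions/site.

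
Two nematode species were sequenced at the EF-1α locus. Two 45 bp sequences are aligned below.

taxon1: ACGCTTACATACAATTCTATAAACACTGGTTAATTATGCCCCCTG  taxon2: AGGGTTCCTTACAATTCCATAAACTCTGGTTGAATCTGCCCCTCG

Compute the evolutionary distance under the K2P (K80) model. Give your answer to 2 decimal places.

0.30

Of 45 sites, 4 differences are transitions and 7 are transversions, so P = 4/45 ≈ 0.088889 and Q = 7/45 ≈ 0.155556.
Under the Kimura two-parameter model, d = −½ ln(1 − 2P − Q) − ¼ ln(1 − 2Q).
1 − 2P − Q = 0.666666, giving −½ ln(0.666666) = 0.202733.
1 − 2Q = 0.688888, giving −¼ ln(0.688888) = 0.093169.
d = 0.202733 + 0.093169 = 0.295902.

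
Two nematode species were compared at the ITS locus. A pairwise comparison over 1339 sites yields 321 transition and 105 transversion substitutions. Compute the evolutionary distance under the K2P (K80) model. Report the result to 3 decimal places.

P = 321/1339 ≈ 0.239731 and Q = 105/1339 ≈ 0.078417.
Under the Kimura two-parameter model, d = −½ ln(1 − 2P − Q) − ¼ ln(1 − 2Q).
1 − 2P − Q = 0.442121, giving −½ ln(0.442121) = 0.408086.
1 − 2Q = 0.843166, giving −¼ ln(0.843166) = 0.042648.
d = 0.408086 + 0.042648 = 0.450734.

0.451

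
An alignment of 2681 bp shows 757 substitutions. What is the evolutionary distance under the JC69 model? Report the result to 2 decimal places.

p = 757/2681 ≈ 0.282357.
d = −(3/4) ln(1 − 4p/3) = −0.75 ln(1 − 0.376476) = −0.75 ln(0.623524)
  = −0.75 × (-0.472368) = 0.354276 substitutions/site.

0.35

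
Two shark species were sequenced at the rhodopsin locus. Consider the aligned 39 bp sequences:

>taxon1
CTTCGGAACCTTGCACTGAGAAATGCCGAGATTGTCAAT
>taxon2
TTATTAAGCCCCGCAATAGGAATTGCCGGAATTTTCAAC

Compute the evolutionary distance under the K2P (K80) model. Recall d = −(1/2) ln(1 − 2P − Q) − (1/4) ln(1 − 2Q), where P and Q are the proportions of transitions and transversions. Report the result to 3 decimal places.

0.663

Of 39 sites, 11 differences are transitions and 5 are transversions, so P = 11/39 ≈ 0.282051 and Q = 5/39 ≈ 0.128205.
Under the Kimura two-parameter model, d = −½ ln(1 − 2P − Q) − ¼ ln(1 − 2Q).
1 − 2P − Q = 0.307693, giving −½ ln(0.307693) = 0.589326.
1 − 2Q = 0.74359, giving −¼ ln(0.74359) = 0.074066.
d = 0.589326 + 0.074066 = 0.663392.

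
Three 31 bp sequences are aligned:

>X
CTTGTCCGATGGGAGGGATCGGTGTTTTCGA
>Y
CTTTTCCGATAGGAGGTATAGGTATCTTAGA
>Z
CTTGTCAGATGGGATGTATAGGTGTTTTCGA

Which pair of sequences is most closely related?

X–Y: 7/31 differ, p = 0.226, d = 0.269.
X–Z: 4/31 differ, p = 0.129, d = 0.142.
Y–Z: 7/31 differ, p = 0.226, d = 0.269.
The smallest distance is between X and Z.

X and Z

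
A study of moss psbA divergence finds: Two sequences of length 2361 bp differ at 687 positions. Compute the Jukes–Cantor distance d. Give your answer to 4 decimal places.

p = 687/2361 ≈ 0.290978.
d = −(3/4) ln(1 − 4p/3) = −0.75 ln(1 − 0.387971) = −0.75 ln(0.612029)
  = −0.75 × (-0.490976) = 0.368232 substitutions/site.

0.3682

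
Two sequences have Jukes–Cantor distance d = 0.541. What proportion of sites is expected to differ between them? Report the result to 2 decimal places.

0.39

p = (3/4)(1 − e^(−4d/3)) = 0.75 × (1 − e^(-0.721333)) = 0.75 × (1 − 0.486104) = 0.385422.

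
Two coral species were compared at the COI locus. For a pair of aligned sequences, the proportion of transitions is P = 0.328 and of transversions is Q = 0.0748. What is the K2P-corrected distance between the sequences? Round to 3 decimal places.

0.697

Under the Kimura two-parameter model, d = −½ ln(1 − 2P − Q) − ¼ ln(1 − 2Q).
1 − 2P − Q = 0.2692, giving −½ ln(0.2692) = 0.656150.
1 − 2Q = 0.8504, giving −¼ ln(0.8504) = 0.040512.
d = 0.656150 + 0.040512 = 0.696662.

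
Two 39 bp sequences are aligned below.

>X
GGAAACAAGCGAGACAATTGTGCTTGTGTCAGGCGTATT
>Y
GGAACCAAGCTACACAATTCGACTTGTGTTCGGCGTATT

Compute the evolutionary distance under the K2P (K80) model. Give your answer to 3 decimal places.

0.240

Of 39 sites, 2 differences are transitions and 6 are transversions, so P = 2/39 ≈ 0.051282 and Q = 6/39 ≈ 0.153846.
Under the Kimura two-parameter model, d = −½ ln(1 − 2P − Q) − ¼ ln(1 − 2Q).
1 − 2P − Q = 0.74359, giving −½ ln(0.74359) = 0.148133.
1 − 2Q = 0.692308, giving −¼ ln(0.692308) = 0.091931.
d = 0.148133 + 0.091931 = 0.240064.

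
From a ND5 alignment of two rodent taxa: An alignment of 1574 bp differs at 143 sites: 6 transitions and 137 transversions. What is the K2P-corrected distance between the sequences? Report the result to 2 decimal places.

0.10

P = 6/1574 ≈ 0.003812 and Q = 137/1574 ≈ 0.087039.
Under the Kimura two-parameter model, d = −½ ln(1 − 2P − Q) − ¼ ln(1 − 2Q).
1 − 2P − Q = 0.905337, giving −½ ln(0.905337) = 0.049724.
1 − 2Q = 0.825922, giving −¼ ln(0.825922) = 0.047814.
d = 0.049724 + 0.047814 = 0.097538.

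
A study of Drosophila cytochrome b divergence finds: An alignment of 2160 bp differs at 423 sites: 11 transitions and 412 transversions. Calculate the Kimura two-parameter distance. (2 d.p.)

P = 11/2160 ≈ 0.005093 and Q = 412/2160 ≈ 0.190741.
Under the Kimura two-parameter model, d = −½ ln(1 − 2P − Q) − ¼ ln(1 − 2Q).
1 − 2P − Q = 0.799073, giving −½ ln(0.799073) = 0.112151.
1 − 2Q = 0.618518, giving −¼ ln(0.618518) = 0.120107.
d = 0.112151 + 0.120107 = 0.232258.

0.23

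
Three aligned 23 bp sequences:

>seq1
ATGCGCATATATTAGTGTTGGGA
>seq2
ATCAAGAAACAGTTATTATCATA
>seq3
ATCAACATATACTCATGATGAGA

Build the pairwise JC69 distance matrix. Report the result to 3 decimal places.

d(seq1,seq2) = 1.252, d(seq1,seq3) = 0.467, d(seq2,seq3) = 0.467

seq1–seq2: 14/23 sites differ → p ≈ 0.608696, d = −0.75 ln(1 − 0.811595) = 1.251871 ≈ 1.252.
seq1–seq3: 8/23 sites differ → p ≈ 0.347826, d = −0.75 ln(1 − 0.463768) = 0.467391 ≈ 0.467.
seq2–seq3: 8/23 sites differ → p ≈ 0.347826, d = −0.75 ln(1 − 0.463768) = 0.467391 ≈ 0.467.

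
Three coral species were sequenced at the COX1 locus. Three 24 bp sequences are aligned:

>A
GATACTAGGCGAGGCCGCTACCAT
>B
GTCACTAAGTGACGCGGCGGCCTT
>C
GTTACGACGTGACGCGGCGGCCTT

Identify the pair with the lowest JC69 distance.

A–B: 9/24 differ, p = 0.375, d = 0.520.
A–C: 9/24 differ, p = 0.375, d = 0.520.
B–C: 3/24 differ, p = 0.125, d = 0.137.
The smallest distance is between B and C.

B and C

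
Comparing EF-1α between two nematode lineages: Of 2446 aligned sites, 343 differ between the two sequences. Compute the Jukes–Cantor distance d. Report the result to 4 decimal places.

0.1552

p = 343/2446 ≈ 0.140229.
d = −(3/4) ln(1 − 4p/3) = −0.75 ln(1 − 0.186972) = −0.75 ln(0.813028)
  = −0.75 × (-0.206990) = 0.155243 substitutions/site.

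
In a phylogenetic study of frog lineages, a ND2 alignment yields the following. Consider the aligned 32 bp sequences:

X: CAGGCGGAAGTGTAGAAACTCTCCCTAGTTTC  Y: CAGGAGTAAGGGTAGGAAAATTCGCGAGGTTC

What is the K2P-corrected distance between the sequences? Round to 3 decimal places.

0.408

Of 32 sites, 2 differences are transitions and 8 are transversions, so P = 2/32 = 0.0625 and Q = 8/32 = 0.25.
Under the Kimura two-parameter model, d = −½ ln(1 − 2P − Q) − ¼ ln(1 − 2Q).
1 − 2P − Q = 0.625, giving −½ ln(0.625) = 0.235002.
1 − 2Q = 0.5, giving −¼ ln(0.5) = 0.173287.
d = 0.235002 + 0.173287 = 0.408289.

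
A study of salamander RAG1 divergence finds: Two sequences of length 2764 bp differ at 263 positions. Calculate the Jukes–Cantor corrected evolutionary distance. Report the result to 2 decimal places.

0.10

p = 263/2764 ≈ 0.095152.
d = −(3/4) ln(1 − 4p/3) = −0.75 ln(1 − 0.126869) = −0.75 ln(0.873131)
  = −0.75 × (-0.135670) = 0.101753 substitutions/site.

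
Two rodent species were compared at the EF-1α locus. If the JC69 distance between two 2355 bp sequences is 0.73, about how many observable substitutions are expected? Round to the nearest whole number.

Invert JC69: p = (3/4)(1 − e^(−4d/3)) = 0.75 × (1 − e^(-0.973333)) = 0.75 × (1 − 0.377822) = 0.466634.
Expected differing sites = pL ≈ 0.466634 × 2355 = 1098.92307 ≈ 1099.

1099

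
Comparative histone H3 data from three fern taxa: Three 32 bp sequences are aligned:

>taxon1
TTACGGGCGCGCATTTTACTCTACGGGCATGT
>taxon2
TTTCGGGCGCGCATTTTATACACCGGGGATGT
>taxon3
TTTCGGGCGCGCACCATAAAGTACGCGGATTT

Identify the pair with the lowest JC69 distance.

taxon1–taxon2: 6/32 differ, p = 0.188, d = 0.216.
taxon1–taxon3: 10/32 differ, p = 0.313, d = 0.404.
taxon2–taxon3: 9/32 differ, p = 0.281, d = 0.353.
The smallest distance is between taxon1 and taxon2.

taxon1 and taxon2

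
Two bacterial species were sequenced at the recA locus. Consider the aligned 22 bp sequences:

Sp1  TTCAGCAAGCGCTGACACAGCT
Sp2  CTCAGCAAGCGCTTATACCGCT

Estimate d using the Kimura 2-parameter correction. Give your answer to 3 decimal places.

Of 22 sites, 2 differences are transitions and 2 are transversions, so P = 2/22 ≈ 0.090909 and Q = 2/22 ≈ 0.090909.
Under the Kimura two-parameter model, d = −½ ln(1 − 2P − Q) − ¼ ln(1 − 2Q).
1 − 2P − Q = 0.727273, giving −½ ln(0.727273) = 0.159227.
1 − 2Q = 0.818182, giving −¼ ln(0.818182) = 0.050168.
d = 0.159227 + 0.050168 = 0.209395.

0.209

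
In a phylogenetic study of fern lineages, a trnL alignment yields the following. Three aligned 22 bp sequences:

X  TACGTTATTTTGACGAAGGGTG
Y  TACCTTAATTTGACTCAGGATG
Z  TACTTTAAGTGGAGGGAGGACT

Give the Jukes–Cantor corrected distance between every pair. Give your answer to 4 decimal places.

d(X,Y) = 0.2708, d(X,Z) = 0.5913, d(Y,Z) = 0.4975

X–Y: 5/22 sites differ → p ≈ 0.227273, d = −0.75 ln(1 − 0.303031) = 0.270761 ≈ 0.2708.
X–Z: 9/22 sites differ → p ≈ 0.409091, d = −0.75 ln(1 − 0.545455) = 0.591344 ≈ 0.5913.
Y–Z: 8/22 sites differ → p ≈ 0.363636, d = −0.75 ln(1 − 0.484848) = 0.497470 ≈ 0.4975.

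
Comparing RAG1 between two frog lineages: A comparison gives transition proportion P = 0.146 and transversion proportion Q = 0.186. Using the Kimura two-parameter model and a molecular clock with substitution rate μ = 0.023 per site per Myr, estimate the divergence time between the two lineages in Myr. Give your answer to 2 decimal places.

Under the Kimura two-parameter model, d = −½ ln(1 − 2P − Q) − ¼ ln(1 − 2Q).
1 − 2P − Q = 0.522, giving −½ ln(0.522) = 0.325044.
1 − 2Q = 0.628, giving −¼ ln(0.628) = 0.116304.
d = 0.325044 + 0.116304 = 0.441348.
Under a molecular clock d = 2μt, so t = d/(2μ) = 0.441348 / (2 × 0.023) = 9.59 Myr.

9.59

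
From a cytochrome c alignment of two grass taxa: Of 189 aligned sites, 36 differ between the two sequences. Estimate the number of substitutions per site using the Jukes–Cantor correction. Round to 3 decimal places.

p = 36/189 ≈ 0.190476.
d = −(3/4) ln(1 − 4p/3) = −0.75 ln(1 − 0.253968) = −0.75 ln(0.746032)
  = −0.75 × (-0.292987) = 0.219740 substitutions/site.

0.220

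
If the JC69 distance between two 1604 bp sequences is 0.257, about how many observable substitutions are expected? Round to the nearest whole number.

Invert JC69: p = (3/4)(1 − e^(−4d/3)) = 0.75 × (1 − e^(-0.342667)) = 0.75 × (1 − 0.709875) = 0.217594.
Expected differing sites = pL ≈ 0.217594 × 1604 = 349.020776 ≈ 349.

349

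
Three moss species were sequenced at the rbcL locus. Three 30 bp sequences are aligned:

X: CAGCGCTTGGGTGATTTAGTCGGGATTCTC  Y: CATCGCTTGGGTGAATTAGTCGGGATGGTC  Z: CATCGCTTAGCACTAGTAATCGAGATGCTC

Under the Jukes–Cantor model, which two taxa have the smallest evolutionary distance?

X and Y

X–Y: 4/30 differ, p = 0.133, d = 0.147.
X–Z: 11/30 differ, p = 0.367, d = 0.503.
Y–Z: 9/30 differ, p = 0.300, d = 0.383.
The smallest distance is between X and Y.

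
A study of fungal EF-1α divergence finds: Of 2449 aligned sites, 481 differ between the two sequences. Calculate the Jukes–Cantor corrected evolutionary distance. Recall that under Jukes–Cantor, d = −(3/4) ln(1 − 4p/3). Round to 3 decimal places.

0.228

p = 481/2449 ≈ 0.196407.
d = −(3/4) ln(1 − 4p/3) = −0.75 ln(1 − 0.261876) = −0.75 ln(0.738124)
  = −0.75 × (-0.303643) = 0.227732 substitutions/site.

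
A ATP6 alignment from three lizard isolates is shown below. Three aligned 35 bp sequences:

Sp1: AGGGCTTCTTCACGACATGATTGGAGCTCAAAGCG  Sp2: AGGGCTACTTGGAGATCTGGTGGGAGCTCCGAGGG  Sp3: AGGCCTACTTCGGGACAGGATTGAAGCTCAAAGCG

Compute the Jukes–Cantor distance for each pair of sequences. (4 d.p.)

d(Sp1,Sp2) = 0.4073, d(Sp1,Sp3) = 0.1946, d(Sp2,Sp3) = 0.4582

Sp1–Sp2: 11/35 sites differ → p ≈ 0.314286, d = −0.75 ln(1 − 0.419048) = 0.407315 ≈ 0.4073.
Sp1–Sp3: 6/35 sites differ → p ≈ 0.171429, d = −0.75 ln(1 − 0.228572) = 0.194634 ≈ 0.1946.
Sp2–Sp3: 12/35 sites differ → p ≈ 0.342857, d = −0.75 ln(1 − 0.457143) = 0.458182 ≈ 0.4582.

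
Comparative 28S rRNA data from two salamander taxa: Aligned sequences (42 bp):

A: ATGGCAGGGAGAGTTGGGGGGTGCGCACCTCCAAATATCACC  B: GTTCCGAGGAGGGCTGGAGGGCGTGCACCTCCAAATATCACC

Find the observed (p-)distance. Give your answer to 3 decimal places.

The sequences differ at 10 of 42 positions (sites 1, 3, 4, 6, 7, 12, 14, 18, 22, 24).
p = 10/42 = 0.238095… ≈ 0.238 (to 3 d.p.).

0.238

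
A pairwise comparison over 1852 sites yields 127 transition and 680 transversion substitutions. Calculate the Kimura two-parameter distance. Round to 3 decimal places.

0.682

P = 127/1852 ≈ 0.068575 and Q = 680/1852 ≈ 0.367171.
Under the Kimura two-parameter model, d = −½ ln(1 − 2P − Q) − ¼ ln(1 − 2Q).
1 − 2P − Q = 0.495679, giving −½ ln(0.495679) = 0.350913.
1 − 2Q = 0.265658, giving −¼ ln(0.265658) = 0.331386.
d = 0.350913 + 0.331386 = 0.682299.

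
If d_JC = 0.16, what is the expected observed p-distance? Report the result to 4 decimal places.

p = (3/4)(1 − e^(−4d/3)) = 0.75 × (1 − e^(-0.213333)) = 0.75 × (1 − 0.807887) = 0.144085.

0.1441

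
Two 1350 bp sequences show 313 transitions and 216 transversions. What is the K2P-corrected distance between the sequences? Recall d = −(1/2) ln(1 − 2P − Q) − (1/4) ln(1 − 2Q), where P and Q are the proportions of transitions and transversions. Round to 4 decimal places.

P = 313/1350 ≈ 0.231852 and Q = 216/1350 = 0.16.
Under the Kimura two-parameter model, d = −½ ln(1 − 2P − Q) − ¼ ln(1 − 2Q).
1 − 2P − Q = 0.376296, giving −½ ln(0.376296) = 0.488690.
1 − 2Q = 0.68, giving −¼ ln(0.68) = 0.096416.
d = 0.488690 + 0.096416 = 0.585106.

0.5851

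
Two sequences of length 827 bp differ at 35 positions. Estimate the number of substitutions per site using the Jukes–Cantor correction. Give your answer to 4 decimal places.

p = 35/827 ≈ 0.042322.
d = −(3/4) ln(1 − 4p/3) = −0.75 ln(1 − 0.056429) = −0.75 ln(0.943571)
  = −0.75 × (-0.058084) = 0.043563 substitutions/site.

0.0436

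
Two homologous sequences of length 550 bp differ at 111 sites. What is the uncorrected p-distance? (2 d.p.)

p = 111/550 = 0.201818… ≈ 0.20 (to 2 d.p.).

0.20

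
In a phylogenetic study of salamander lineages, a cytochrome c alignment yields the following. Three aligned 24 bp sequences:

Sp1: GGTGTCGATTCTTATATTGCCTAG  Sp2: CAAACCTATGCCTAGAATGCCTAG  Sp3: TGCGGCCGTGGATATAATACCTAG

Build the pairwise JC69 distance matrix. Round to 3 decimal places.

d(Sp1,Sp2) = 0.608, d(Sp1,Sp3) = 0.608, d(Sp2,Sp3) = 0.708

Sp1–Sp2: 10/24 sites differ → p ≈ 0.416667, d = −0.75 ln(1 − 0.555556) = 0.608198 ≈ 0.608.
Sp1–Sp3: 10/24 sites differ → p ≈ 0.416667, d = −0.75 ln(1 − 0.555556) = 0.608198 ≈ 0.608.
Sp2–Sp3: 11/24 sites differ → p ≈ 0.458333, d = −0.75 ln(1 − 0.611111) = 0.708346 ≈ 0.708.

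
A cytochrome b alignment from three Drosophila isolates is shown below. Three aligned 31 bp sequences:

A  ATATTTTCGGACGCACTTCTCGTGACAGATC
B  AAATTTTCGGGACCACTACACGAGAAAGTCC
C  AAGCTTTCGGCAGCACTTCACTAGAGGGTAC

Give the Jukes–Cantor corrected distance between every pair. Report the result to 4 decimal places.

A–B: 10/31 sites differ → p ≈ 0.322581, d = −0.75 ln(1 − 0.430108) = 0.421731 ≈ 0.4217.
A–C: 12/31 sites differ → p ≈ 0.387097, d = −0.75 ln(1 − 0.516129) = 0.544453 ≈ 0.5445.
B–C: 9/31 sites differ → p ≈ 0.290323, d = −0.75 ln(1 − 0.387097) = 0.367161 ≈ 0.3672.

d(A,B) = 0.4217, d(A,C) = 0.5445, d(B,C) = 0.3672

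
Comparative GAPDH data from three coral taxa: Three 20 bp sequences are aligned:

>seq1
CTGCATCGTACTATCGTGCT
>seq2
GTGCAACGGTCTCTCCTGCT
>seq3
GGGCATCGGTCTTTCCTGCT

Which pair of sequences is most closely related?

seq2 and seq3

seq1–seq2: 6/20 differ, p = 0.300, d = 0.383.
seq1–seq3: 6/20 differ, p = 0.300, d = 0.383.
seq2–seq3: 3/20 differ, p = 0.150, d = 0.167.
The smallest distance is between seq2 and seq3.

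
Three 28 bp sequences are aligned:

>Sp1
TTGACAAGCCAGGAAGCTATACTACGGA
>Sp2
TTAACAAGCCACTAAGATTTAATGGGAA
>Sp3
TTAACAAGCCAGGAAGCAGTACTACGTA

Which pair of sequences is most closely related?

Sp1 and Sp3

Sp1–Sp2: 9/28 differ, p = 0.321, d = 0.420.
Sp1–Sp3: 4/28 differ, p = 0.143, d = 0.158.
Sp2–Sp3: 9/28 differ, p = 0.321, d = 0.420.
The smallest distance is between Sp1 and Sp3.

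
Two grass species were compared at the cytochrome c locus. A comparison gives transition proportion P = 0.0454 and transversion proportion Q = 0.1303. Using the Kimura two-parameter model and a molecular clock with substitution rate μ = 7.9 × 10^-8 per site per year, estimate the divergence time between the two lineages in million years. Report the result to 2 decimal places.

1.27

Under the Kimura two-parameter model, d = −½ ln(1 − 2P − Q) − ¼ ln(1 − 2Q).
1 − 2P − Q = 0.7789, giving −½ ln(0.7789) = 0.124936.
1 − 2Q = 0.7394, giving −¼ ln(0.7394) = 0.075479.
d = 0.124936 + 0.075479 = 0.200415.
Under a molecular clock d = 2μt, so t = d/(2μ) = 0.200415 / (2 × 7.9 × 10^-8) = 1.27 million years.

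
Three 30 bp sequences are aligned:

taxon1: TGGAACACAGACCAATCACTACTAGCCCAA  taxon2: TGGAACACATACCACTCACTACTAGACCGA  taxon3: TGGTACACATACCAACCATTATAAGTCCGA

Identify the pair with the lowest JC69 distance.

taxon1–taxon2: 4/30 differ, p = 0.133, d = 0.147.
taxon1–taxon3: 8/30 differ, p = 0.267, d = 0.330.
taxon2–taxon3: 7/30 differ, p = 0.233, d = 0.280.
The smallest distance is between taxon1 and taxon2.

taxon1 and taxon2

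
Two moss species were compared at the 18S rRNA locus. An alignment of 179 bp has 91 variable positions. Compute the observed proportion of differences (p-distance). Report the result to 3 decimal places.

p = 91/179 = 0.508379… ≈ 0.508 (to 3 d.p.).

0.508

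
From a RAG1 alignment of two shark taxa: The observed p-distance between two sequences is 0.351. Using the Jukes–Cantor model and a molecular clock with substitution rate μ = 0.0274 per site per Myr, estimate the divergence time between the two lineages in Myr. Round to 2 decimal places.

d = −(3/4) ln(1 − 4p/3) = −0.75 ln(1 − 0.468) = −0.75 ln(0.532)
  = −0.75 × (-0.631112) = 0.473334 substitutions/site.
Under a molecular clock d = 2μt, so t = d/(2μ) = 0.473334 / (2 × 0.0274) = 8.64 Myr.

8.64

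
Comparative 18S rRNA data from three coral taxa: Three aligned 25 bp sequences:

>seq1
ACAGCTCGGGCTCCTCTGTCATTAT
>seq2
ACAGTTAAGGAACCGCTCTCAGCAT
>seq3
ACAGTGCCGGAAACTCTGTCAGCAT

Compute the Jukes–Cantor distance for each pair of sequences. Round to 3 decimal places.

seq1–seq2: 9/25 sites differ → p = 0.36, d = −0.75 ln(1 − 0.48) = 0.490445 ≈ 0.490.
seq1–seq3: 8/25 sites differ → p = 0.32, d = −0.75 ln(1 − 0.426667) = 0.417216 ≈ 0.417.
seq2–seq3: 6/25 sites differ → p = 0.24, d = −0.75 ln(1 − 0.32) = 0.289247 ≈ 0.289.

d(seq1,seq2) = 0.490, d(seq1,seq3) = 0.417, d(seq2,seq3) = 0.289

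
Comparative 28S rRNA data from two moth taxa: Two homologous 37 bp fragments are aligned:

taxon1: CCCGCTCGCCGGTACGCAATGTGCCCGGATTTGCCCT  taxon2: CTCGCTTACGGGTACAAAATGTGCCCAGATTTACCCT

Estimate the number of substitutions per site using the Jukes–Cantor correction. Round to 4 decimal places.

0.2551

The sequences differ at 8 of 37 sites (2, 7, 8, 10, 16, 17, 27, 33), so p = 8/37 ≈ 0.216216.
d = −(3/4) ln(1 − 4p/3) = −0.75 ln(1 − 0.288288) = −0.75 ln(0.711712)
  = −0.75 × (-0.340082) = 0.255062 substitutions/site.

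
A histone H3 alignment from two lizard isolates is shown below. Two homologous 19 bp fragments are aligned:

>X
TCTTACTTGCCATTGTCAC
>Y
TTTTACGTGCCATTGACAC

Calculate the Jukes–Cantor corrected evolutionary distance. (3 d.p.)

The sequences differ at 3 of 19 sites (2, 7, 16), so p = 3/19 ≈ 0.157895.
d = −(3/4) ln(1 − 4p/3) = −0.75 ln(1 − 0.210527) = −0.75 ln(0.789473)
  = −0.75 × (-0.236390) = 0.177293 substitutions/site.

0.177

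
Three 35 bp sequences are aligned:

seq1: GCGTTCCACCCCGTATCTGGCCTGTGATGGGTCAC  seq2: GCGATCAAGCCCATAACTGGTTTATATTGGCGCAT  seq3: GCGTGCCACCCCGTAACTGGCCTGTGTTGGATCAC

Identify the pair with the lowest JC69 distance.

seq1–seq2: 13/35 differ, p = 0.371, d = 0.513.
seq1–seq3: 4/35 differ, p = 0.114, d = 0.124.
seq2–seq3: 12/35 differ, p = 0.343, d = 0.458.
The smallest distance is between seq1 and seq3.

seq1 and seq3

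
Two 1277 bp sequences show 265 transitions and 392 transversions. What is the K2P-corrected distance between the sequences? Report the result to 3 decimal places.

0.878

P = 265/1277 ≈ 0.207518 and Q = 392/1277 ≈ 0.306969.
Under the Kimura two-parameter model, d = −½ ln(1 − 2P − Q) − ¼ ln(1 − 2Q).
1 − 2P − Q = 0.277995, giving −½ ln(0.277995) = 0.640076.
1 − 2Q = 0.386062, giving −¼ ln(0.386062) = 0.237939.
d = 0.640076 + 0.237939 = 0.878015.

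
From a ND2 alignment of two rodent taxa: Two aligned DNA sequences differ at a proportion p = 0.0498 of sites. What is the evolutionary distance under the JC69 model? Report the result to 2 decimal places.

d = −(3/4) ln(1 − 4p/3) = −0.75 ln(1 − 0.0664) = −0.75 ln(0.9336)
  = −0.75 × (-0.068707) = 0.051530 substitutions/site.

0.05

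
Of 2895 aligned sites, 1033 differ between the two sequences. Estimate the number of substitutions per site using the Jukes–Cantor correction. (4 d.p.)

0.4844

p = 1033/2895 ≈ 0.356822.
d = −(3/4) ln(1 − 4p/3) = −0.75 ln(1 − 0.475763) = −0.75 ln(0.524237)
  = −0.75 × (-0.645811) = 0.484358 substitutions/site.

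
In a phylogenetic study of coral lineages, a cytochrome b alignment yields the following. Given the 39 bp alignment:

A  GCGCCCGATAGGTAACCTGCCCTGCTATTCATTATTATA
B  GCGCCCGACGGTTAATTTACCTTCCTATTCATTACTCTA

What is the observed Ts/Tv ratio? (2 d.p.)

Transitions are A↔G and C↔T; transversions are all other mismatches.
Transitions: 7. Transversions: 3.
R = 7/3 = 2.333333… ≈ 2.33 (to 2 d.p.).

2.33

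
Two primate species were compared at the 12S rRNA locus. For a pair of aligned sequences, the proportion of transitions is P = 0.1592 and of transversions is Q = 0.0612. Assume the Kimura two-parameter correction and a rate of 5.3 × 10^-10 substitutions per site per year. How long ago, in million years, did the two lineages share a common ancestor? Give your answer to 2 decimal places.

255.98

Under the Kimura two-parameter model, d = −½ ln(1 − 2P − Q) − ¼ ln(1 − 2Q).
1 − 2P − Q = 0.6204, giving −½ ln(0.6204) = 0.238695.
1 − 2Q = 0.8776, giving −¼ ln(0.8776) = 0.032641.
d = 0.238695 + 0.032641 = 0.271336.
Under a molecular clock d = 2μt, so t = d/(2μ) = 0.271336 / (2 × 5.3 × 10^-10) = 255.98 million years.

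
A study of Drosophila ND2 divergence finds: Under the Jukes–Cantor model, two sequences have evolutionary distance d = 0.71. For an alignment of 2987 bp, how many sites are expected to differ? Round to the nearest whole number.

Invert JC69: p = (3/4)(1 − e^(−4d/3)) = 0.75 × (1 − e^(-0.946667)) = 0.75 × (1 − 0.388032) = 0.458976.
Expected differing sites = pL ≈ 0.458976 × 2987 = 1370.961312 ≈ 1371.

1371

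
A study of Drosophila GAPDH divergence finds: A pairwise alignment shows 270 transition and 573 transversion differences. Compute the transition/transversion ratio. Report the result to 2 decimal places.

R = 270/573 = 0.471204… ≈ 0.47 (to 2 d.p.).

0.47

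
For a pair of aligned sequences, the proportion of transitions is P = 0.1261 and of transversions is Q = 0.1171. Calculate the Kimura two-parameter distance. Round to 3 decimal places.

Under the Kimura two-parameter model, d = −½ ln(1 − 2P − Q) − ¼ ln(1 − 2Q).
1 − 2P − Q = 0.6307, giving −½ ln(0.6307) = 0.230462.
1 − 2Q = 0.7658, giving −¼ ln(0.7658) = 0.066709.
d = 0.230462 + 0.066709 = 0.297171.

0.297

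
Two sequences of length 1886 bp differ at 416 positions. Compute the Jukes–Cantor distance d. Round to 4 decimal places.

0.2612

p = 416/1886 ≈ 0.220573.
d = −(3/4) ln(1 − 4p/3) = −0.75 ln(1 − 0.294097) = −0.75 ln(0.705903)
  = −0.75 × (-0.348277) = 0.261208 substitutions/site.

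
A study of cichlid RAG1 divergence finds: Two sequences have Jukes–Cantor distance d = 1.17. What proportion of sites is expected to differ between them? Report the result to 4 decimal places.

0.5924

p = (3/4)(1 − e^(−4d/3)) = 0.75 × (1 − e^(-1.56)) = 0.75 × (1 − 0.210136) = 0.592398.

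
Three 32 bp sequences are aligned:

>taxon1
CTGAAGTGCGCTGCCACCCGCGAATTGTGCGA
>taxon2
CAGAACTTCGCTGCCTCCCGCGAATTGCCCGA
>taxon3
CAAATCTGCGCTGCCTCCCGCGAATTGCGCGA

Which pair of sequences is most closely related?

taxon1–taxon2: 6/32 differ, p = 0.188, d = 0.216.
taxon1–taxon3: 6/32 differ, p = 0.188, d = 0.216.
taxon2–taxon3: 4/32 differ, p = 0.125, d = 0.137.
The smallest distance is between taxon2 and taxon3.

taxon2 and taxon3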